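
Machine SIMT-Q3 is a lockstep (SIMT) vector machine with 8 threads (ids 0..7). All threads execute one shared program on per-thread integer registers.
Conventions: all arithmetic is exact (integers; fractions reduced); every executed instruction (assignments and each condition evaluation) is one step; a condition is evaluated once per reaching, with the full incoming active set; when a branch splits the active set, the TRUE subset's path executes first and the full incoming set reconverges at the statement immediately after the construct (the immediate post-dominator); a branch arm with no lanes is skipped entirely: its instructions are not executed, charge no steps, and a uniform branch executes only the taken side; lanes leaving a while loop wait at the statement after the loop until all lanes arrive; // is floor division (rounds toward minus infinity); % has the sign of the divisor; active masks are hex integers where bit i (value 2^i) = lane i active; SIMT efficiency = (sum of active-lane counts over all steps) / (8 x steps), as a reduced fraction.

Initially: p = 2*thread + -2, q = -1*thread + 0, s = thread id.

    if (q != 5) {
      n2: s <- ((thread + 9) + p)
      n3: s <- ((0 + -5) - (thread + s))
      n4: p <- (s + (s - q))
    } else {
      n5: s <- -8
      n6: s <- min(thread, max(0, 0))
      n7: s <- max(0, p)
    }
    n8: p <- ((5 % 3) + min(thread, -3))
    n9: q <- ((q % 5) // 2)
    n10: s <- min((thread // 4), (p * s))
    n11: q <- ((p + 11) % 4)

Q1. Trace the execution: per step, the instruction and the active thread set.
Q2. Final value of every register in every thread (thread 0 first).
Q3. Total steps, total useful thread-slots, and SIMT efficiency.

step 0: eval (q != 5)                0xff
step 1: s <- ((thread + 9) + p)      0xff
step 2: s <- ((0 + -5) - (thread + s)) 0xff
step 3: p <- (s + (s - q))           0xff
step 4: p <- ((5 % 3) + min(thread, -3)) 0xff
step 5: q <- ((q % 5) // 2)          0xff
step 6: s <- min((thread // 4), (p * s)) 0xff
step 7: q <- ((p + 11) % 4)          0xff

Answer: 8 steps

p: -1,-1,-1,-1,-1,-1,-1,-1
q: 2,2,2,2,2,2,2,2
s: 0,0,0,0,1,1,1,1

steps = 8; useful = 64; efficiency = 64/64 = 1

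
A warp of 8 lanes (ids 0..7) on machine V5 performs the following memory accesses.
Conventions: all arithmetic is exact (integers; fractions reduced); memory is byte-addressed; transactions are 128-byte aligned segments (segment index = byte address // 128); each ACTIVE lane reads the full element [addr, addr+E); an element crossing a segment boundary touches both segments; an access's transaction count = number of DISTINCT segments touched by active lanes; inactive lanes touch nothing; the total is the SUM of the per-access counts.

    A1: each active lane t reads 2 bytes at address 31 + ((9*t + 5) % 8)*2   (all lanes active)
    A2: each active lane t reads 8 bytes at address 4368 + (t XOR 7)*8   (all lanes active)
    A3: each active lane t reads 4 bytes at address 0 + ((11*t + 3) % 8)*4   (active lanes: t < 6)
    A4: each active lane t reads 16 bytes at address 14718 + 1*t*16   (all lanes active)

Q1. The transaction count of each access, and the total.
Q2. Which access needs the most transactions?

A1: 1 transaction
A2: 1 transaction
A3: 1 transaction
A4: 2 transactions

Answer: 1,1,1,2; total 5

Answer: A4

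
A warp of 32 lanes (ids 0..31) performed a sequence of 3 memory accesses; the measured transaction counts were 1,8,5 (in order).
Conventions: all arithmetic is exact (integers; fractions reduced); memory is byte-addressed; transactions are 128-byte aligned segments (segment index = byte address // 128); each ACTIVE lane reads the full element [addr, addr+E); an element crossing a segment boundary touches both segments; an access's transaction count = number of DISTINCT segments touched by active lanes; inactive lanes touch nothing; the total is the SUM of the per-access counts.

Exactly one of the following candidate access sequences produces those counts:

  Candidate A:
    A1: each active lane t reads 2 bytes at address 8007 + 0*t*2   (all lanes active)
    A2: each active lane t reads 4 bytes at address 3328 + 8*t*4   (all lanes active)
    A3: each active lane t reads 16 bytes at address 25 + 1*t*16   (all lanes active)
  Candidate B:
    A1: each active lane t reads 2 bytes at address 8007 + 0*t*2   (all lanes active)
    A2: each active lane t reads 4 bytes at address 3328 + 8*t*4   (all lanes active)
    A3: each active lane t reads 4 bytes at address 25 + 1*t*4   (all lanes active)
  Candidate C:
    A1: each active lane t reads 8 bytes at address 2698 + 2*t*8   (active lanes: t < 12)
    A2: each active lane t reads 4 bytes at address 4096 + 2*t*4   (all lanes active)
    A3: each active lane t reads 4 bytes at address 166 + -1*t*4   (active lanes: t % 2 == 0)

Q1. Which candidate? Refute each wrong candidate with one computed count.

B: A3 gives 2 transactions, not 5
C: A1 gives 2 transactions, not 1
A: all counts match (1,8,5)

Answer: A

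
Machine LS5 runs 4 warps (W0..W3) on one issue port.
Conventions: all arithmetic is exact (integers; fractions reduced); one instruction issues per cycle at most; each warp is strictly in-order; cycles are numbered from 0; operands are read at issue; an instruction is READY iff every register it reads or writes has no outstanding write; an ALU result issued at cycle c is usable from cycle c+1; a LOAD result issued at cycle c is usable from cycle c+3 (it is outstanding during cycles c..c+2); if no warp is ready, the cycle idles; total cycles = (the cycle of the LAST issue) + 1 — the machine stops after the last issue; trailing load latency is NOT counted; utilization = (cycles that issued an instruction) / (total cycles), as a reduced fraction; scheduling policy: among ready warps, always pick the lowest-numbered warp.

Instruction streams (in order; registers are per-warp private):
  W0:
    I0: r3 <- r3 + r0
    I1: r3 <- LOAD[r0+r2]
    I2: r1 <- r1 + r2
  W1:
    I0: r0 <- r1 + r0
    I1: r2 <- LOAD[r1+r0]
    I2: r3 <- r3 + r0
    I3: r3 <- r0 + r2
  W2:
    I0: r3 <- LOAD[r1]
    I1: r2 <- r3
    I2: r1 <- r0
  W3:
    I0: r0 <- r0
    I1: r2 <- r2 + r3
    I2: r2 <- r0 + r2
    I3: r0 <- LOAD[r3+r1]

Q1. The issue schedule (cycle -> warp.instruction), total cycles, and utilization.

cycle 0: W0.I0
cycle 1: W0.I1
cycle 2: W0.I2
cycle 3: W1.I0
cycle 4: W1.I1
cycle 5: W1.I2
cycle 6: W2.I0
cycle 7: W1.I3
cycle 8: W3.I0
cycle 9: W2.I1
cycle 10: W2.I2
cycle 11: W3.I1
cycle 12: W3.I2
cycle 13: W3.I3

Answer: 14 cycles, utilization 1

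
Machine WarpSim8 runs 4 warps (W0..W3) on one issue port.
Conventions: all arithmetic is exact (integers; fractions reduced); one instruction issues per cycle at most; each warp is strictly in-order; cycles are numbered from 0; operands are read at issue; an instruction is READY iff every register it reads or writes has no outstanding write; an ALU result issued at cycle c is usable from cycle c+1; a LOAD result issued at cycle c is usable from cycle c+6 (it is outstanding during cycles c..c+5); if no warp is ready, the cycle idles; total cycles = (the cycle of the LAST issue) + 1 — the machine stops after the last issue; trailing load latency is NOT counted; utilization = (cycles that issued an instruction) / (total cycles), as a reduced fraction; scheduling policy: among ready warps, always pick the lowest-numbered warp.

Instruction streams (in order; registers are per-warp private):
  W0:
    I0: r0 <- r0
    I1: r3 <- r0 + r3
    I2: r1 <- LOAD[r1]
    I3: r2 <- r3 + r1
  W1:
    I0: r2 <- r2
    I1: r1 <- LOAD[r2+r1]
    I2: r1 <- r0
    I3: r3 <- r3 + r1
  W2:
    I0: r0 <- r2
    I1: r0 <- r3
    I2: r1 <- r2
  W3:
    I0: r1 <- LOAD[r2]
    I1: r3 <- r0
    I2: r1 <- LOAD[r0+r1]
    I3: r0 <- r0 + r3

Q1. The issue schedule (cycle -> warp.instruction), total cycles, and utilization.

cycle 0: W0.I0
cycle 1: W0.I1
cycle 2: W0.I2
cycle 3: W1.I0
cycle 4: W1.I1
cycle 5: W2.I0
cycle 6: W2.I1
cycle 7: W2.I2
cycle 8: W0.I3
cycle 9: W3.I0
cycle 10: W1.I2
cycle 11: W1.I3
cycle 12: W3.I1
cycle 13: idle
cycle 14: idle
cycle 15: W3.I2
cycle 16: W3.I3

Answer: 17 cycles, utilization 15/17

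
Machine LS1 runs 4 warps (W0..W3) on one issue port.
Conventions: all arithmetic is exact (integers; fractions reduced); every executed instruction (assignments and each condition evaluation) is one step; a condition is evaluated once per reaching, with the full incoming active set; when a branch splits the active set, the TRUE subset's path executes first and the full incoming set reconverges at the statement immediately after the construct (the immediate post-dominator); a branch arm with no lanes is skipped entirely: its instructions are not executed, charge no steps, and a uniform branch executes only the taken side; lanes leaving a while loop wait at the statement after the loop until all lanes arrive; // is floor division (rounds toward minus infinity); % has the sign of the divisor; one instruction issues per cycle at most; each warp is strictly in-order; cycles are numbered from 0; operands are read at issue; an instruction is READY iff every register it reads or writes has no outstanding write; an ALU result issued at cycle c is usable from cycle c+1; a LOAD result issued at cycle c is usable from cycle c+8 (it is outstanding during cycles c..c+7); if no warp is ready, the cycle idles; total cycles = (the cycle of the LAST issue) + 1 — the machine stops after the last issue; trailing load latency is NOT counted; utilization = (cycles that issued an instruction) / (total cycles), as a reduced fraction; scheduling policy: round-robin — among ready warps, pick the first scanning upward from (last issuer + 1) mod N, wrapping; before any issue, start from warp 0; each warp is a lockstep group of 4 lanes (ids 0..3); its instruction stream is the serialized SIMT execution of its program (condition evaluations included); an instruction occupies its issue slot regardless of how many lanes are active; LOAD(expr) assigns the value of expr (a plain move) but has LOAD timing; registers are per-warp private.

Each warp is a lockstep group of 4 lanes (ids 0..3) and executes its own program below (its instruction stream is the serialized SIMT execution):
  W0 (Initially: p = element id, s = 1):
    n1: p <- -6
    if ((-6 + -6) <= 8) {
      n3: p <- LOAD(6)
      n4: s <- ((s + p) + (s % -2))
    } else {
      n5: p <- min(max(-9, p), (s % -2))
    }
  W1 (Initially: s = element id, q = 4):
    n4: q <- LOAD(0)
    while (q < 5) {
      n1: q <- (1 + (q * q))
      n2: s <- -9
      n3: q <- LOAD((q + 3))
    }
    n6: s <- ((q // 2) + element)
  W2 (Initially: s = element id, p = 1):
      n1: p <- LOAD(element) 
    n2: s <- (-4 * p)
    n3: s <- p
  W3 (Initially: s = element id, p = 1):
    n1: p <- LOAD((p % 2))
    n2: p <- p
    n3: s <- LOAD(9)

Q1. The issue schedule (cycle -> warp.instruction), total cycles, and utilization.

cycle 0: W0.I0
cycle 1: W1.I0
cycle 2: W2.I0
cycle 3: W3.I0
cycle 4: W0.I1
cycle 5: W0.I2
cycle 6: idle
cycle 7: idle
cycle 8: idle
cycle 9: W1.I1
cycle 10: W2.I1
cycle 11: W3.I1
cycle 12: W1.I2
cycle 13: W2.I2
cycle 14: W3.I2
cycle 15: W0.I3
cycle 16: W1.I3
cycle 17: W1.I4
cycle 18: idle
cycle 19: idle
cycle 20: idle
cycle 21: idle
cycle 22: idle
cycle 23: idle
cycle 24: idle
cycle 25: W1.I5
cycle 26: W1.I6
cycle 27: W1.I7
cycle 28: W1.I8
cycle 29: idle
cycle 30: idle
cycle 31: idle
cycle 32: idle
cycle 33: idle
cycle 34: idle
cycle 35: idle
cycle 36: W1.I9
cycle 37: W1.I10

Answer: 38 cycles, utilization 21/38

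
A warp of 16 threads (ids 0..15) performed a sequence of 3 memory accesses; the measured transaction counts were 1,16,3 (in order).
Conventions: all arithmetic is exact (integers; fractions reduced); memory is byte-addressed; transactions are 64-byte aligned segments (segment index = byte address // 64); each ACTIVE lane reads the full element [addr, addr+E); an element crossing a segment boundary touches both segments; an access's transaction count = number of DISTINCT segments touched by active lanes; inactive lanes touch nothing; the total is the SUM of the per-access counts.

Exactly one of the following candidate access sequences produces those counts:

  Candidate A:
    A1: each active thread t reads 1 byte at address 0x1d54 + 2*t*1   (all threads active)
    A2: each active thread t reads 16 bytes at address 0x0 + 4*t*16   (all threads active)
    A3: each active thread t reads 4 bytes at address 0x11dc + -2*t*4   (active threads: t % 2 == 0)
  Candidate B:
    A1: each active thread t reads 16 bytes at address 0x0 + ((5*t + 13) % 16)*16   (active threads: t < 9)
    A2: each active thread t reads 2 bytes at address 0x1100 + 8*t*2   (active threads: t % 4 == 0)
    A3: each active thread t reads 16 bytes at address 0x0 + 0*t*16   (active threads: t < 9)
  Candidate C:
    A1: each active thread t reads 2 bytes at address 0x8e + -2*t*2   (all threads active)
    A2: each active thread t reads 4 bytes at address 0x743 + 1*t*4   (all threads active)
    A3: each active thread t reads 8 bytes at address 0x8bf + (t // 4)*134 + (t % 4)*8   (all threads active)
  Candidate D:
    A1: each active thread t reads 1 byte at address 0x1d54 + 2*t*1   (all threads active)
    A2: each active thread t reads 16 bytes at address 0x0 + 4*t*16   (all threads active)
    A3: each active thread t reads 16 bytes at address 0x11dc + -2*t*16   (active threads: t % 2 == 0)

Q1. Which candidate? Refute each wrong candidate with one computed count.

B: A1 gives 4 transactions, not 1
C: A1 gives 2 transactions, not 1
D: A3 gives 8 transactions, not 3
A: all counts match (1,16,3)

Answer: A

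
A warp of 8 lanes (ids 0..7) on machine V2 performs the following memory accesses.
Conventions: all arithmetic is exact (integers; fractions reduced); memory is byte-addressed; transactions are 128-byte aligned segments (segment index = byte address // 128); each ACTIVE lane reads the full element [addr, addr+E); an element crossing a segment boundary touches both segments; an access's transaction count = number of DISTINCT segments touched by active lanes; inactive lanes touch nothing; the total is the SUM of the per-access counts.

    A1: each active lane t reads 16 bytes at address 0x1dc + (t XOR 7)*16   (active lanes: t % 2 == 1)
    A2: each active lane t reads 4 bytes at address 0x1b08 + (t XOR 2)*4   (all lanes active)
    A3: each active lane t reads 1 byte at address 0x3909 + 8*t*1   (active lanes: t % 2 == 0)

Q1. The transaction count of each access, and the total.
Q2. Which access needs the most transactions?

A1: 2 transactions
A2: 1 transaction
A3: 1 transaction

Answer: 2,1,1; total 4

Answer: A1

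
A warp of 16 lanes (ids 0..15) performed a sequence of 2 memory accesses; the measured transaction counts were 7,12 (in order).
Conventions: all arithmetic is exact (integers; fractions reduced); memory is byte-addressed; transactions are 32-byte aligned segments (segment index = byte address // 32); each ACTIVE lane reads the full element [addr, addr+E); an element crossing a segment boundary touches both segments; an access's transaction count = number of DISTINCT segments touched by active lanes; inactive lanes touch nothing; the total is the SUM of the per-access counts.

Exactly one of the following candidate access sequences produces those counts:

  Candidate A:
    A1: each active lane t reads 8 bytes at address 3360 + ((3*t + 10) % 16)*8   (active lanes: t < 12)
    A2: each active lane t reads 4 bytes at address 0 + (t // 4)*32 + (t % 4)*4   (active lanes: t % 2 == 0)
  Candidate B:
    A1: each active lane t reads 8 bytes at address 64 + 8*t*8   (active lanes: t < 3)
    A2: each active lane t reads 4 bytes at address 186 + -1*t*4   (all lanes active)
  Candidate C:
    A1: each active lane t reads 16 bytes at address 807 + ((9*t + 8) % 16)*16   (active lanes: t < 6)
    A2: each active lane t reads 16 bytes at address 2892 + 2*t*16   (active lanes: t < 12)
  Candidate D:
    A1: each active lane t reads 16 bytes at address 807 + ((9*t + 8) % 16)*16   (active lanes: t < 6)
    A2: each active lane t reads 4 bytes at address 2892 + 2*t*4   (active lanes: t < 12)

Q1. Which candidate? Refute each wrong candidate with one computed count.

A: A1 gives 4 transactions, not 7
B: A1 gives 3 transactions, not 7
D: A2 gives 4 transactions, not 12
C: all counts match (7,12)

Answer: C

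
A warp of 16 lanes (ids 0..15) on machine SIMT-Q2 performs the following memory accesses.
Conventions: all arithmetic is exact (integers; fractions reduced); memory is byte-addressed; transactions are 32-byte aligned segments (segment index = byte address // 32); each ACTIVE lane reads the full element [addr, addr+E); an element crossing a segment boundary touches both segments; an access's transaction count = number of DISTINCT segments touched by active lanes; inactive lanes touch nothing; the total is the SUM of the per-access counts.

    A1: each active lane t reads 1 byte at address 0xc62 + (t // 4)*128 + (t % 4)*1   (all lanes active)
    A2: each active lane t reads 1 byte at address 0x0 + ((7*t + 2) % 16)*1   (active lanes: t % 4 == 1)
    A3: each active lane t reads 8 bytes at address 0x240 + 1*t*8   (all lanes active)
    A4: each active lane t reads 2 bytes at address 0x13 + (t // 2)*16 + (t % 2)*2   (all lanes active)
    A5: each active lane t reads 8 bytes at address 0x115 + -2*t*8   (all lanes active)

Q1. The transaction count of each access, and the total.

A1: 4 transactions
A2: 1 transaction
A3: 4 transactions
A4: 5 transactions
A5: 8 transactions

Answer: 4,1,4,5,8; total 22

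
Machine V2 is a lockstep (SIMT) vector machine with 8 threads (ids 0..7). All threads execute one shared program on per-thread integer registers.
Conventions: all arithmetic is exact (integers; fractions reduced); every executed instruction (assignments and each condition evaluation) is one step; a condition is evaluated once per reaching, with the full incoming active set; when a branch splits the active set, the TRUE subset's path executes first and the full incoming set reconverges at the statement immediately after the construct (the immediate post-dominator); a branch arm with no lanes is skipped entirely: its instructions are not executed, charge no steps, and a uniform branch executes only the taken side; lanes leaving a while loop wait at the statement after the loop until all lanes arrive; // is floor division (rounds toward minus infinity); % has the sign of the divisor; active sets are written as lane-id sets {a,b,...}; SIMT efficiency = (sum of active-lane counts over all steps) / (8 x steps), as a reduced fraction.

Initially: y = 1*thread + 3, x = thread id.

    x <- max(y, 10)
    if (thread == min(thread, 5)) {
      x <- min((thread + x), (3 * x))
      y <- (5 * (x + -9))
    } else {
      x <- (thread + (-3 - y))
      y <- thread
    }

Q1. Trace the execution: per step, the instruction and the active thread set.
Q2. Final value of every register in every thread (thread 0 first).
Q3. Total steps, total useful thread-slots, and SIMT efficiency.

step 0: x <- max(y, 10)              {0,1,2,3,4,5,6,7}
step 1: eval (thread == min(thread, 5)) {0,1,2,3,4,5,6,7}
step 2: x <- min((thread + x), (3 * x)) {0,1,2,3,4,5}
step 3: y <- (5 * (x + -9))          {0,1,2,3,4,5}
step 4: x <- (thread + (-3 - y))     {6,7}
step 5: y <- thread                  {6,7}

Answer: 6 steps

y: 5,10,15,20,25,30,6,7
x: 10,11,12,13,14,15,-6,-6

steps = 6; useful = 32; efficiency = 32/48 = 2/3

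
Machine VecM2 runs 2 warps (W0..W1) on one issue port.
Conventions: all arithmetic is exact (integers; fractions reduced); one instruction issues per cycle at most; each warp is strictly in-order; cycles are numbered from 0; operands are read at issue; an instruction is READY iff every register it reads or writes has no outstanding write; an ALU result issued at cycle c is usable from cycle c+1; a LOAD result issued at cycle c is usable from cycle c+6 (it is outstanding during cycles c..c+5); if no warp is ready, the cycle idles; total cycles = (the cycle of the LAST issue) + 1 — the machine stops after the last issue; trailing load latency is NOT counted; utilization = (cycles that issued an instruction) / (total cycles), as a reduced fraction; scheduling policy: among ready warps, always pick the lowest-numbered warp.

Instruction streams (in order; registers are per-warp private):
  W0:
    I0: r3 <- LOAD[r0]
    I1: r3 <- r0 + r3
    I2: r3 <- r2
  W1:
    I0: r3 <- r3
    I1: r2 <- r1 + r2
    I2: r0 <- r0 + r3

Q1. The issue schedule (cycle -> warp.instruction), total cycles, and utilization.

cycle 0: W0.I0
cycle 1: W1.I0
cycle 2: W1.I1
cycle 3: W1.I2
cycle 4: idle
cycle 5: idle
cycle 6: W0.I1
cycle 7: W0.I2

Answer: 8 cycles, utilization 3/4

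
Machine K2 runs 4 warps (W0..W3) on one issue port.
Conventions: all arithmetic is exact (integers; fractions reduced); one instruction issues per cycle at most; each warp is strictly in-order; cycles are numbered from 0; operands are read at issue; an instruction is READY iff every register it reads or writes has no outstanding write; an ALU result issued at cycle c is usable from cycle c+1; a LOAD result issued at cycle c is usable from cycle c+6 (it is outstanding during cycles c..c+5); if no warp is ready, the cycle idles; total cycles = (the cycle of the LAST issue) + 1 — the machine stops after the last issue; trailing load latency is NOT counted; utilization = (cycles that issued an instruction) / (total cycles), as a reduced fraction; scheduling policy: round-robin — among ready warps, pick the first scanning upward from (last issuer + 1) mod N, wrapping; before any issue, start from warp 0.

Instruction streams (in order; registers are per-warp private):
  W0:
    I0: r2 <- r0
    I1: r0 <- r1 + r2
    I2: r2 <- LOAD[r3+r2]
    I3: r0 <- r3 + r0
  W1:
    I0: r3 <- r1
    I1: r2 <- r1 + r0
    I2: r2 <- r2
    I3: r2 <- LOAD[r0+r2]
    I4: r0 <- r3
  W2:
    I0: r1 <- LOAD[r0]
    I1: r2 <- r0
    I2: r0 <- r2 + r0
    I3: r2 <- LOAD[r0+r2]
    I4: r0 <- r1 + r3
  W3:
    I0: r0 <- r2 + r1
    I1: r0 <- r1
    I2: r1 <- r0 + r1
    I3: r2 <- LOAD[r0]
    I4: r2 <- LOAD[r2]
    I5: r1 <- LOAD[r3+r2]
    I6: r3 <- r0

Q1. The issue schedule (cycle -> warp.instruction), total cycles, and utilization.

cycle 0: W0.I0
cycle 1: W1.I0
cycle 2: W2.I0
cycle 3: W3.I0
cycle 4: W0.I1
cycle 5: W1.I1
cycle 6: W2.I1
cycle 7: W3.I1
cycle 8: W0.I2
cycle 9: W1.I2
cycle 10: W2.I2
cycle 11: W3.I2
cycle 12: W0.I3
cycle 13: W1.I3
cycle 14: W2.I3
cycle 15: W3.I3
cycle 16: W1.I4
cycle 17: W2.I4
cycle 18: idle
cycle 19: idle
cycle 20: idle
cycle 21: W3.I4
cycle 22: idle
cycle 23: idle
cycle 24: idle
cycle 25: idle
cycle 26: idle
cycle 27: W3.I5
cycle 28: W3.I6

Answer: 29 cycles, utilization 21/29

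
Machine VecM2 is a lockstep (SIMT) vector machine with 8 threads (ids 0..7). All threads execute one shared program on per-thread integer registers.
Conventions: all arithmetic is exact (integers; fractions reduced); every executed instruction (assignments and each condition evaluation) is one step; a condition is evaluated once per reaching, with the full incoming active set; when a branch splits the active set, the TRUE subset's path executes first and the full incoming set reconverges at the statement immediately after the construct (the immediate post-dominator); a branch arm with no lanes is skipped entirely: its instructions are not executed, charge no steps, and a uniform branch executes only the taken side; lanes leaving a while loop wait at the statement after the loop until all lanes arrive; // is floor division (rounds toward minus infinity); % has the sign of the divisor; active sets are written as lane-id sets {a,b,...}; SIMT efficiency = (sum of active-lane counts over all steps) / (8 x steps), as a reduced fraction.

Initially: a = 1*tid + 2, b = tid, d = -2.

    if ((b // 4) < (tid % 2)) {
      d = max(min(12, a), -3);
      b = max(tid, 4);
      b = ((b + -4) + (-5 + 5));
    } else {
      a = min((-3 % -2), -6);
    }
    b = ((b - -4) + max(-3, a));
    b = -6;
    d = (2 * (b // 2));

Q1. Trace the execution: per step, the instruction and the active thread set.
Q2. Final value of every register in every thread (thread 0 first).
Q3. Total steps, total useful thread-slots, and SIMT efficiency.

step 0: eval ((b // 4) < (tid % 2))  {0,1,2,3,4,5,6,7}
step 1: d <- max(min(12, a), -3)     {1,3}
step 2: b <- max(tid, 4)             {1,3}
step 3: b <- ((b + -4) + (-5 + 5))   {1,3}
step 4: a <- min((-3 % -2), -6)      {0,2,4,5,6,7}
step 5: b <- ((b - -4) + max(-3, a)) {0,1,2,3,4,5,6,7}
step 6: b <- -6                      {0,1,2,3,4,5,6,7}
step 7: d <- (2 * (b // 2))          {0,1,2,3,4,5,6,7}

Answer: 8 steps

a: -6,3,-6,5,-6,-6,-6,-6
b: -6,-6,-6,-6,-6,-6,-6,-6
d: -6,-6,-6,-6,-6,-6,-6,-6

steps = 8; useful = 44; efficiency = 44/64 = 11/16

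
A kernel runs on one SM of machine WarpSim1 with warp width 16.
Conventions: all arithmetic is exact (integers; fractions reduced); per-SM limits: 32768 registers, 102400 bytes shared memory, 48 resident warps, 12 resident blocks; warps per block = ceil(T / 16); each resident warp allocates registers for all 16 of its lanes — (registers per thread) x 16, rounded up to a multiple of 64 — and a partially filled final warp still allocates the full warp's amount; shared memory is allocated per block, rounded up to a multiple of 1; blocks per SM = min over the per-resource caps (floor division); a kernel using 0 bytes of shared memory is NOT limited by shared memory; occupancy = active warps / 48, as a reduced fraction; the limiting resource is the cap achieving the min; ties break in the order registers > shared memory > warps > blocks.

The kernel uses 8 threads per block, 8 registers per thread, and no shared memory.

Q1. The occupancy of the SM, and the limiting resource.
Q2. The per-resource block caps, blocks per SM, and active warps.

Answer: occupancy 1/4, limited by blocks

registers: 256 blocks
shared memory: no limit (kernel uses none)
warps: 48 blocks
blocks: 12 blocks

Answer: 12 blocks, 12 active warps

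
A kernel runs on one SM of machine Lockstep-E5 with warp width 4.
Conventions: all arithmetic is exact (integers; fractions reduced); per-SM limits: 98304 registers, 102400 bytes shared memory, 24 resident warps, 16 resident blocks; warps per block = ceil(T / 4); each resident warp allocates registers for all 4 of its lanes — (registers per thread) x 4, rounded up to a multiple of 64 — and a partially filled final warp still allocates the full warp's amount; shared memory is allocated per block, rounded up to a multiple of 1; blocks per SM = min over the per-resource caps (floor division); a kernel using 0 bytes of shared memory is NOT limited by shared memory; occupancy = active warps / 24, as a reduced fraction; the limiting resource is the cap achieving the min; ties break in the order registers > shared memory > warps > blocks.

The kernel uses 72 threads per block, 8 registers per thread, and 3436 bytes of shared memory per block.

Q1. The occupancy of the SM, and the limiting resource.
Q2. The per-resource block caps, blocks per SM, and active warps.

Answer: occupancy 3/4, limited by warps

registers: 85 blocks
shared memory: 29 blocks
warps: 1 block
blocks: 16 blocks

Answer: 1 block, 18 active warps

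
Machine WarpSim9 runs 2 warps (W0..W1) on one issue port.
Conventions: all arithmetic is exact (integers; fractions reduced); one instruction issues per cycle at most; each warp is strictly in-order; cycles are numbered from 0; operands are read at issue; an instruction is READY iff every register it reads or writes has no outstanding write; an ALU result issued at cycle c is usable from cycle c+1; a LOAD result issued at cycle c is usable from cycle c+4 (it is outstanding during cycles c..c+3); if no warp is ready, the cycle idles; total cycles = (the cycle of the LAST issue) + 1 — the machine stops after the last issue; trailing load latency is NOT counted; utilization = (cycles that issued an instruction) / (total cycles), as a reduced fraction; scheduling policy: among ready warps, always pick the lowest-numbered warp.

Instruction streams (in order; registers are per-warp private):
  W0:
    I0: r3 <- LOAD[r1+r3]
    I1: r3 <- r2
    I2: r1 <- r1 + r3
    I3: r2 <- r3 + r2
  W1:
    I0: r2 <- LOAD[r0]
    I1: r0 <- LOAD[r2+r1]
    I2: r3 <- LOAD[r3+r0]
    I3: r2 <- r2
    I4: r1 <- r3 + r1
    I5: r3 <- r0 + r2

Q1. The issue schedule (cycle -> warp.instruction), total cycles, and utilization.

cycle 0: W0.I0
cycle 1: W1.I0
cycle 2: idle
cycle 3: idle
cycle 4: W0.I1
cycle 5: W0.I2
cycle 6: W0.I3
cycle 7: W1.I1
cycle 8: idle
cycle 9: idle
cycle 10: idle
cycle 11: W1.I2
cycle 12: W1.I3
cycle 13: idle
cycle 14: idle
cycle 15: W1.I4
cycle 16: W1.I5

Answer: 17 cycles, utilization 10/17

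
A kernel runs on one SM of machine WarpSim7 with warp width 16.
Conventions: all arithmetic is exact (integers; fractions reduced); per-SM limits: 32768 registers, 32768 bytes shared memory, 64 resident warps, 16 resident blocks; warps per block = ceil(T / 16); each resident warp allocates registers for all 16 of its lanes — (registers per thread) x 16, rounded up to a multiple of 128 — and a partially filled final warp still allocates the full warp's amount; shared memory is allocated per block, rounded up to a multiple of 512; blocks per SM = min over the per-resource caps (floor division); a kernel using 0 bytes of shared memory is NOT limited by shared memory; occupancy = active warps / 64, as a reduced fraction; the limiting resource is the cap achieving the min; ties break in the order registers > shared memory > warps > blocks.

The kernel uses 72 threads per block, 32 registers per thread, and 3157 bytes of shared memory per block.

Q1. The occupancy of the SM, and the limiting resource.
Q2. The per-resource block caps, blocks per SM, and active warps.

Answer: occupancy 45/64, limited by shared memory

registers: 12 blocks
shared memory: 9 blocks
warps: 12 blocks
blocks: 16 blocks

Answer: 9 blocks, 45 active warps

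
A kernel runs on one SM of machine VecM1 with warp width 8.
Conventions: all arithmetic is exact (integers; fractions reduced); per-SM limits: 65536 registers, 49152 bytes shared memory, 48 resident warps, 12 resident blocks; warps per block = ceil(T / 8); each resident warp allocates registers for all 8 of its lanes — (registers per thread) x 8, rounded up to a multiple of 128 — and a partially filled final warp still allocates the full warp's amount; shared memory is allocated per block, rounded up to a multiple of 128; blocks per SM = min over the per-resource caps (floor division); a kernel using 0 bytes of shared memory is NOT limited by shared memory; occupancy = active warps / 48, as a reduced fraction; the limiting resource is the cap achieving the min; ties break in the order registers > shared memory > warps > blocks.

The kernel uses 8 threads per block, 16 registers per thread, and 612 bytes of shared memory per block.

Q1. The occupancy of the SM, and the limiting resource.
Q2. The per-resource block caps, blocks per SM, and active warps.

Answer: occupancy 1/4, limited by blocks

registers: 512 blocks
shared memory: 76 blocks
warps: 48 blocks
blocks: 12 blocks

Answer: 12 blocks, 12 active warps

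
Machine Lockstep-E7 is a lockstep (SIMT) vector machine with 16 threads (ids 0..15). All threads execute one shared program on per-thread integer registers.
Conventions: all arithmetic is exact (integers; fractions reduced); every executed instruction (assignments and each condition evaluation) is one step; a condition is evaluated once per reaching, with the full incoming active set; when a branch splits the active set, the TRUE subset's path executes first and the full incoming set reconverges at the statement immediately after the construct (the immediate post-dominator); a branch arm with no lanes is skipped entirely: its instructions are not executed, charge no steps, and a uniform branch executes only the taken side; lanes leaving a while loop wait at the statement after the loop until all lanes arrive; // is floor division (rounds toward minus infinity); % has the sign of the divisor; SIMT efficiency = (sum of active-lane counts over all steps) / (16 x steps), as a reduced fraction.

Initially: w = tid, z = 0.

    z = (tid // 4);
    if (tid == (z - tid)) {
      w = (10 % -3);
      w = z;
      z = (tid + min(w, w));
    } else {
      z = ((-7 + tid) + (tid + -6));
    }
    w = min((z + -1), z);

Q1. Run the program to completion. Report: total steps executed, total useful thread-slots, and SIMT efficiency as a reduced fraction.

Answer: 7 steps, 66 useful, 33/56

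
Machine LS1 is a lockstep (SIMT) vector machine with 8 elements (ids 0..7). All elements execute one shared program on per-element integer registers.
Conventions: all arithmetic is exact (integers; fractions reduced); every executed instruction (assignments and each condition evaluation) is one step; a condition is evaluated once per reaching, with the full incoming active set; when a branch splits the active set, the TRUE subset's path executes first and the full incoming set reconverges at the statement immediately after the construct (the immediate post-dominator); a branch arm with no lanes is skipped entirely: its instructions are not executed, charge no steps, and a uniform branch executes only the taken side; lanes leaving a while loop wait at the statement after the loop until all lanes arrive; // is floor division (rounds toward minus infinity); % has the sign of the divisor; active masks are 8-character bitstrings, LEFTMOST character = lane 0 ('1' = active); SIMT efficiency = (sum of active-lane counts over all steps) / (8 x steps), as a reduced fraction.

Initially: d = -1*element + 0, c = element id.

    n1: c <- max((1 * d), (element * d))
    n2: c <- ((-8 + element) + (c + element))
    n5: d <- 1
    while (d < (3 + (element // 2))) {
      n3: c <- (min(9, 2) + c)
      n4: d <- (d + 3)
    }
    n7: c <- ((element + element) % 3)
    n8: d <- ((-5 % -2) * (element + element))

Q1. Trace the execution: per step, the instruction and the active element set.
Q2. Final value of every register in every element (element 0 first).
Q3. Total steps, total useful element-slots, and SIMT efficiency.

step 0: c <- max((1 * d), (element * d)) 11111111
step 1: c <- ((-8 + element) + (c + element)) 11111111
step 2: d <- 1                       11111111
step 3: eval (d < (3 + (element // 2))) 11111111
step 4: c <- (min(9, 2) + c)         11111111
step 5: d <- (d + 3)                 11111111
step 6: eval (d < (3 + (element // 2))) 11111111
step 7: c <- (min(9, 2) + c)         00001111
step 8: d <- (d + 3)                 00001111
step 9: eval (d < (3 + (element // 2))) 00001111
step 10: c <- ((element + element) % 3) 11111111
step 11: d <- ((-5 % -2) * (element + element)) 11111111

Answer: 12 steps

d: 0,-2,-4,-6,-8,-10,-12,-14
c: 0,2,1,0,2,1,0,2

steps = 12; useful = 84; efficiency = 84/96 = 7/8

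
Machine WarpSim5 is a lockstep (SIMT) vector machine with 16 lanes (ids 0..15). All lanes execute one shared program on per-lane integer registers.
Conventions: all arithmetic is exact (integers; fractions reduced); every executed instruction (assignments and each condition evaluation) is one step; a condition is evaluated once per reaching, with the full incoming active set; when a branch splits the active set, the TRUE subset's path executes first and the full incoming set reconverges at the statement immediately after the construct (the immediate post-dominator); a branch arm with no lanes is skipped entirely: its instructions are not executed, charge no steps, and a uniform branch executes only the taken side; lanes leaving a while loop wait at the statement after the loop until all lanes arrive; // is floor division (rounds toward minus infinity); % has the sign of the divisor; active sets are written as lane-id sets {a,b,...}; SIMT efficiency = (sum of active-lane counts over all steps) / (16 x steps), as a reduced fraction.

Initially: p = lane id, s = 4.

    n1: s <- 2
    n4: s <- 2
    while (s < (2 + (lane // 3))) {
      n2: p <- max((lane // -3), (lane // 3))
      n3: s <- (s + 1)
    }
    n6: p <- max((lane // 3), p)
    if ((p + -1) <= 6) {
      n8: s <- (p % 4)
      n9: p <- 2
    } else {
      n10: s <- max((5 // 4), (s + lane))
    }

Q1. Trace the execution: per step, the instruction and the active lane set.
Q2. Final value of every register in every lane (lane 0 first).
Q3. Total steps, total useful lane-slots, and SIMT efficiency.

step 0: s <- 2                       {0,1,2,3,4,5,6,7,8,9,10,11,12,13,14,15}
step 1: s <- 2                       {0,1,2,3,4,5,6,7,8,9,10,11,12,13,14,15}
step 2: eval (s < (2 + (lane // 3))) {0,1,2,3,4,5,6,7,8,9,10,11,12,13,14,15}
step 3: p <- max((lane // -3), (lane // 3)) {3,4,5,6,7,8,9,10,11,12,13,14,15}
step 4: s <- (s + 1)                 {3,4,5,6,7,8,9,10,11,12,13,14,15}
step 5: eval (s < (2 + (lane // 3))) {3,4,5,6,7,8,9,10,11,12,13,14,15}
step 6: p <- max((lane // -3), (lane // 3)) {6,7,8,9,10,11,12,13,14,15}
step 7: s <- (s + 1)                 {6,7,8,9,10,11,12,13,14,15}
step 8: eval (s < (2 + (lane // 3))) {6,7,8,9,10,11,12,13,14,15}
step 9: p <- max((lane // -3), (lane // 3)) {9,10,11,12,13,14,15}
step 10: s <- (s + 1)                 {9,10,11,12,13,14,15}
step 11: eval (s < (2 + (lane // 3))) {9,10,11,12,13,14,15}
step 12: p <- max((lane // -3), (lane // 3)) {12,13,14,15}
step 13: s <- (s + 1)                 {12,13,14,15}
step 14: eval (s < (2 + (lane // 3))) {12,13,14,15}
step 15: p <- max((lane // -3), (lane // 3)) {15}
step 16: s <- (s + 1)                 {15}
step 17: eval (s < (2 + (lane // 3))) {15}
step 18: p <- max((lane // 3), p)     {0,1,2,3,4,5,6,7,8,9,10,11,12,13,14,15}
step 19: eval ((p + -1) <= 6)         {0,1,2,3,4,5,6,7,8,9,10,11,12,13,14,15}
step 20: s <- (p % 4)                 {0,1,2,3,4,5,6,7,8,9,10,11,12,13,14,15}
step 21: p <- 2                       {0,1,2,3,4,5,6,7,8,9,10,11,12,13,14,15}

Answer: 22 steps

p: 2,2,2,2,2,2,2,2,2,2,2,2,2,2,2,2
s: 0,1,2,1,1,1,2,2,2,3,3,3,0,0,0,1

steps = 22; useful = 217; efficiency = 217/352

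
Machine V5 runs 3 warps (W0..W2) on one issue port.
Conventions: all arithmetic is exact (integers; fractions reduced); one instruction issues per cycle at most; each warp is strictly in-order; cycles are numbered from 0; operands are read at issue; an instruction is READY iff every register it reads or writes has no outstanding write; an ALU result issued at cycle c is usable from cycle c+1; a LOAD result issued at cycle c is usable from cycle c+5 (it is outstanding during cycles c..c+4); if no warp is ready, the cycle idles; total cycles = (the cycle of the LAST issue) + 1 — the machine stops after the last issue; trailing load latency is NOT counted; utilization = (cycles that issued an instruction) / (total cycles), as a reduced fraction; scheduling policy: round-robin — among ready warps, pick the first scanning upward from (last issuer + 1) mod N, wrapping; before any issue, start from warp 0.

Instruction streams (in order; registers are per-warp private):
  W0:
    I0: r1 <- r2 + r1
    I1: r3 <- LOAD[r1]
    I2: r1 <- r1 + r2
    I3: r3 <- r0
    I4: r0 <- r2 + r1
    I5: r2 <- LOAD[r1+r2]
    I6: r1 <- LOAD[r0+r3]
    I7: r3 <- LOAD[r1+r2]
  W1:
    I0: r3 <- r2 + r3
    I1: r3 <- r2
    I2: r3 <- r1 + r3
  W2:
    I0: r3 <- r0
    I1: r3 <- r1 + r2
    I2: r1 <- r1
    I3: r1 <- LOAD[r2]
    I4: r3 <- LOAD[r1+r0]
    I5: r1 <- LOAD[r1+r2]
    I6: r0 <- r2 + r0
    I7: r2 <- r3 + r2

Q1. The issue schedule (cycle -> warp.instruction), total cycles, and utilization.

cycle 0: W0.I0
cycle 1: W1.I0
cycle 2: W2.I0
cycle 3: W0.I1
cycle 4: W1.I1
cycle 5: W2.I1
cycle 6: W0.I2
cycle 7: W1.I2
cycle 8: W2.I2
cycle 9: W0.I3
cycle 10: W2.I3
cycle 11: W0.I4
cycle 12: W0.I5
cycle 13: W0.I6
cycle 14: idle
cycle 15: W2.I4
cycle 16: W2.I5
cycle 17: W2.I6
cycle 18: W0.I7
cycle 19: idle
cycle 20: W2.I7

Answer: 21 cycles, utilization 19/21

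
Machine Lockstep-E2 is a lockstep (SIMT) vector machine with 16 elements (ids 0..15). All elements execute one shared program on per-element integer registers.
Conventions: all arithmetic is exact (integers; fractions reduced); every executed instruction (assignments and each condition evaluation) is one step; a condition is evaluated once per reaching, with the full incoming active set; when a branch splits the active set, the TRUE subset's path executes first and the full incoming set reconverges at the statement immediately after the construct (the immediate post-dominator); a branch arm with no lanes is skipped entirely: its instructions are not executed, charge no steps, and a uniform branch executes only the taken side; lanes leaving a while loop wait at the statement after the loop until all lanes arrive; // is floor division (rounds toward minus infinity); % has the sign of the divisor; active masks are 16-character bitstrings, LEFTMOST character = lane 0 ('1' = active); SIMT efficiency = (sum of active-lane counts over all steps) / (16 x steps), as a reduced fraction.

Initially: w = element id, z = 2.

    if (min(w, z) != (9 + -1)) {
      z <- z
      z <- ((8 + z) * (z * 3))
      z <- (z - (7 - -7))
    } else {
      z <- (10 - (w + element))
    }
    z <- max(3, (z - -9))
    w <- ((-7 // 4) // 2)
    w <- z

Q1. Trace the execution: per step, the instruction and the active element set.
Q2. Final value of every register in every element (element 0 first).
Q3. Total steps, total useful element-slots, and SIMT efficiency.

step 0: eval (min(w, z) != (9 + -1)) 1111111111111111
step 1: z <- z                       1111111111111111
step 2: z <- ((8 + z) * (z * 3))     1111111111111111
step 3: z <- (z - (7 - -7))          1111111111111111
step 4: z <- max(3, (z - -9))        1111111111111111
step 5: w <- ((-7 // 4) // 2)        1111111111111111
step 6: w <- z                       1111111111111111

Answer: 7 steps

w: 55,55,55,55,55,55,55,55,55,55,55,55,55,55,55,55
z: 55,55,55,55,55,55,55,55,55,55,55,55,55,55,55,55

steps = 7; useful = 112; efficiency = 112/112 = 1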